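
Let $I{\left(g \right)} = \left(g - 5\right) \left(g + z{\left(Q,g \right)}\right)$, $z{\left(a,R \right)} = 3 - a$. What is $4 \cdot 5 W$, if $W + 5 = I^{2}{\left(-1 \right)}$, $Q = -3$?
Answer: $17900$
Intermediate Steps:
$I{\left(g \right)} = \left(-5 + g\right) \left(6 + g\right)$ ($I{\left(g \right)} = \left(g - 5\right) \left(g + \left(3 - -3\right)\right) = \left(-5 + g\right) \left(g + \left(3 + 3\right)\right) = \left(-5 + g\right) \left(g + 6\right) = \left(-5 + g\right) \left(6 + g\right)$)
$W = 895$ ($W = -5 + \left(-30 - 1 + \left(-1\right)^{2}\right)^{2} = -5 + \left(-30 - 1 + 1\right)^{2} = -5 + \left(-30\right)^{2} = -5 + 900 = 895$)
$4 \cdot 5 W = 4 \cdot 5 \cdot 895 = 20 \cdot 895 = 17900$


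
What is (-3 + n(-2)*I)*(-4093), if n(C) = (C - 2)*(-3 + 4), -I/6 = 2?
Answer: -184185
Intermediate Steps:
I = -12 (I = -6*2 = -12)
n(C) = -2 + C (n(C) = (-2 + C)*1 = -2 + C)
(-3 + n(-2)*I)*(-4093) = (-3 + (-2 - 2)*(-12))*(-4093) = (-3 - 4*(-12))*(-4093) = (-3 + 48)*(-4093) = 45*(-4093) = -184185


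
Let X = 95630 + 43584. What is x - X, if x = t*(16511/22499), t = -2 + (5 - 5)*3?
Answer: -3132208808/22499 ≈ -1.3922e+5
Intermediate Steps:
X = 139214
t = -2 (t = -2 + 0*3 = -2 + 0 = -2)
x = -33022/22499 ≈ -1.4677
x - X = -33022/22499 - 1*139214 = -33022/22499 - 139214 = -3132208808/22499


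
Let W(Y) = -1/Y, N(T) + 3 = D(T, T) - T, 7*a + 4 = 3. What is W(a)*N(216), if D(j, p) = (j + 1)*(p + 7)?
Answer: 337204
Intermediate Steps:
D(j, p) = (1 + j)*(7 + p)
a = -⅐ (a = -4/7 + (⅐)*3 = -4/7 + 3/7 = -⅐ ≈ -0.14286)
N(T) = 4 + T² + 7*T (N(T) = -3 + ((7 + T + 7*T + T*T) - T) = -3 + ((7 + T + 7*T + T²) - T) = -3 + ((7 + T² + 8*T) - T) = -3 + (7 + T² + 7*T) = 4 + T² + 7*T)
W(a)*N(216) = (-1/(-⅐))*(4 + 216² + 7*216) = (-1*(-7))*(4 + 46656 + 1512) = 7*48172 = 337204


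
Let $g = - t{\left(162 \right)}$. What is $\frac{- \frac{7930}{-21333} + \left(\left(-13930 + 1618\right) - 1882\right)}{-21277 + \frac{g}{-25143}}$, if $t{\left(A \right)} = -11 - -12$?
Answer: $\frac{97604053232}{146313641335} \approx 0.66709$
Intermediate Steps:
$t{\left(A \right)} = 1$ ($t{\left(A \right)} = -11 + 12 = 1$)
$g = -1$ ($g = \left(-1\right) 1 = -1$)
$\frac{- \frac{7930}{-21333} + \left(\left(-13930 + 1618\right) - 1882\right)}{-21277 + \frac{g}{-25143}} = \frac{- \frac{7930}{-21333} + \left(\left(-13930 + 1618\right) - 1882\right)}{-21277 - \frac{1}{-25143}} = \frac{\left(-7930\right) \left(- \frac{1}{21333}\right) - 14194}{-21277 - - \frac{1}{25143}} = \frac{\frac{610}{1641} - 14194}{-21277 + \frac{1}{25143}} = - \frac{23291744}{1641 \left(- \frac{534967610}{25143}\right)} = \left(- \frac{23291744}{1641}\right) \left(- \frac{25143}{534967610}\right) = \frac{97604053232}{146313641335}$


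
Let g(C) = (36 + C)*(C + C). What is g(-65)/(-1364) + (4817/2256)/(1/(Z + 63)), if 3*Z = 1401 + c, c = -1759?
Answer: -283977733/2307888 ≈ -123.05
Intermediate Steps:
Z = -358/3 (Z = (1401 - 1759)/3 = (⅓)*(-358) = -358/3 ≈ -119.33)
g(C) = 2*C*(36 + C) (g(C) = (36 + C)*(2*C) = 2*C*(36 + C))
g(-65)/(-1364) + (4817/2256)/(1/(Z + 63)) = (2*(-65)*(36 - 65))/(-1364) + (4817/2256)/(1/(-358/3 + 63)) = (2*(-65)*(-29))*(-1/1364) + (4817*(1/2256))/(1/(-169/3)) = 3770*(-1/1364) + 4817/(2256*(-3/169)) = -1885/682 + (4817/2256)*(-169/3) = -1885/682 - 814073/6768 = -283977733/2307888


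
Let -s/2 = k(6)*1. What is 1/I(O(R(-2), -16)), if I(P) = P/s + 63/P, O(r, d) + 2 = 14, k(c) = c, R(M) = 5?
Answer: 4/17 ≈ 0.23529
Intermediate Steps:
O(r, d) = 12 (O(r, d) = -2 + 14 = 12)
s = -12 ≈ -12.000
I(P) = 63/P - P/12 (I(P) = P/(-12) + 63/P = P*(-1/12) + 63/P = -P/12 + 63/P = 63/P - P/12)
1/I(O(R(-2), -16)) = 1/(63/12 - 1/12*12) = 1/(63*(1/12) - 1) = 1/(21/4 - 1) = 1/(17/4) = 4/17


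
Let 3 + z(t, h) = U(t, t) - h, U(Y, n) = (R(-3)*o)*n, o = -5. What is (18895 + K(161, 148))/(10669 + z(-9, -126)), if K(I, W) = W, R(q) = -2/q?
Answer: 19043/10822 ≈ 1.7597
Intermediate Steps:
U(Y, n) = -10*n/3 (U(Y, n) = (-2/(-3)*(-5))*n = (-2*(-1/3)*(-5))*n = ((2/3)*(-5))*n = -10*n/3)
z(t, h) = -3 - h - 10*t/3 (z(t, h) = -3 + (-10*t/3 - h) = -3 + (-h - 10*t/3) = -3 - h - 10*t/3)
(18895 + K(161, 148))/(10669 + z(-9, -126)) = (18895 + 148)/(10669 + (-3 - 1*(-126) - 10/3*(-9))) = 19043/(10669 + (-3 + 126 + 30)) = 19043/(10669 + 153) = 19043/10822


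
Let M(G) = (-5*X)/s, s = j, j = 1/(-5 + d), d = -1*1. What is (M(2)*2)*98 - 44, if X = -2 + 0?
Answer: -11804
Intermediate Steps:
d = -1
X = -2
j = -⅙ (j = 1/(-5 - 1) = 1/(-6) = -⅙ ≈ -0.16667)
s = -⅙ ≈ -0.16667
M(G) = -60 (M(G) = (-5*(-2))/(-⅙) = 10*(-6) = -60)
(M(2)*2)*98 - 44 = -60*2*98 - 44 = -120*98 - 44 = -11760 - 44 = -11804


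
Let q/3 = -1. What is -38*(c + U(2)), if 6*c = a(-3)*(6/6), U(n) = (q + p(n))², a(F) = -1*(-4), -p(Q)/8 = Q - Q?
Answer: -1102/3 ≈ -367.33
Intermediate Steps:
p(Q) = 0 (p(Q) = -8*(Q - Q) = -8*0 = 0)
a(F) = 4
q = -3 (q = 3*(-1) = -3)
U(n) = 9 (U(n) = (-3 + 0)² = (-3)² = 9)
c = ⅔ (c = (4*(6/6))/6 = (4*(6*(⅙)))/6 = (4*1)/6 = (⅙)*4 = ⅔ ≈ 0.66667)
-38*(c + U(2)) = -38*(⅔ + 9) = -38*29/3 = -1102/3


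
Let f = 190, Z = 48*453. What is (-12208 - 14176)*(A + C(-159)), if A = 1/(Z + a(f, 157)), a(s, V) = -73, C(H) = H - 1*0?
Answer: 90911032192/21671 ≈ 4.1951e+6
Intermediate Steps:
Z = 21744
C(H) = H (C(H) = H + 0 = H)
A = 1/21671 (A = 1/(21744 - 73) = 1/21671 ≈ 4.6145e-5)
(-12208 - 14176)*(A + C(-159)) = (-12208 - 14176)*(1/21671 - 159) = -26384*(-3445688/21671) = 90911032192/21671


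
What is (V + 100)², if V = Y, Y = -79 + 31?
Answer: 2704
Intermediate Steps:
Y = -48
V = -48
(V + 100)² = (-48 + 100)² = 52² = 2704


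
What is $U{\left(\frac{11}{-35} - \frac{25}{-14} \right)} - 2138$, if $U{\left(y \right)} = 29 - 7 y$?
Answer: $- \frac{21193}{10} \approx -2119.3$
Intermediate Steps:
$U{\left(y \right)} = 29 - 7 y$
$U{\left(\frac{11}{-35} - \frac{25}{-14} \right)} - 2138 = \left(29 - 7 \left(\frac{11}{-35} - \frac{25}{-14}\right)\right) - 2138 = \left(29 - 7 \left(11 \left(- \frac{1}{35}\right) - - \frac{25}{14}\right)\right) - 2138 = \left(29 - 7 \left(- \frac{11}{35} + \frac{25}{14}\right)\right) - 2138 = \left(29 - \frac{103}{10}\right) - 2138 = \frac{187}{10} - 2138 = - \frac{21193}{10}$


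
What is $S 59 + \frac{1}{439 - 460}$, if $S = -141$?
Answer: $- \frac{174700}{21} \approx -8319.0$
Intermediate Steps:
$S 59 + \frac{1}{439 - 460} = \left(-141\right) 59 + \frac{1}{439 - 460} = -8319 + \frac{1}{-21} = -8319 - \frac{1}{21} = - \frac{174700}{21}$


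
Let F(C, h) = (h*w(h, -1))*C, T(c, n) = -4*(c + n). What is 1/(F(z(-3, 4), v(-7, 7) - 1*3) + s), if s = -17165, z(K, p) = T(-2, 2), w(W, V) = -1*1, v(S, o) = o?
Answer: -1/17165 ≈ -5.8258e-5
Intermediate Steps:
T(c, n) = -4*c - 4*n
w(W, V) = -1
z(K, p) = 0 (z(K, p) = -4*(-2) - 4*2 = 8 - 8 = 0)
F(C, h) = -C*h (F(C, h) = (h*(-1))*C = (-h)*C = -C*h)
1/(F(z(-3, 4), v(-7, 7) - 1*3) + s) = 1/(-1*0*(7 - 1*3) - 17165) = 1/(-1*0*(7 - 3) - 17165) = 1/(-1*0*4 - 17165) = 1/(0 - 17165) = 1/(-17165) = -1/17165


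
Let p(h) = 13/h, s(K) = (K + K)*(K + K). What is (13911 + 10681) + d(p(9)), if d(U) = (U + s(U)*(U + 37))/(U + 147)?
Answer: 2661482821/108216 ≈ 24594.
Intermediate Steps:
s(K) = 4*K² (s(K) = (2*K)*(2*K) = 4*K²)
d(U) = (U + 4*U²*(37 + U))/(147 + U) (d(U) = (U + (4*U²)*(U + 37))/(U + 147) = (U + (4*U²)*(37 + U))/(147 + U) = (U + 4*U²*(37 + U))/(147 + U))
(13911 + 10681) + d(p(9)) = (13911 + 10681) + (13/9)*(1 + 4*(13/9)² + 148*(13/9))/(147 + 13/9) = 24592 + (13*(⅑))*(1 + 4*(13*(⅑))² + 148*(13*(⅑)))/(147 + 13*(⅑)) = 24592 + 13*(1 + 4*(13/9)² + 148*(13/9))/(9*(147 + 13/9)) = 24592 + 13*(1 + 4*(169/81) + 1924/9)/(9*(1336/9)) = 24592 + (13/9)*(9/1336)*(1 + 676/81 + 1924/9) = 24592 + (13/9)*(9/1336)*(18073/81) = 24592 + 234949/108216 = 2661482821/108216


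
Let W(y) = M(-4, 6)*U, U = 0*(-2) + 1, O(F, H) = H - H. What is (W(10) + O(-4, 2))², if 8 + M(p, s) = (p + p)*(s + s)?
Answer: 10816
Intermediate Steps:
M(p, s) = -8 + 4*p*s (M(p, s) = -8 + (p + p)*(s + s) = -8 + (2*p)*(2*s) = -8 + 4*p*s)
O(F, H) = 0
U = 1 (U = 0 + 1 = 1)
W(y) = -104 (W(y) = (-8 + 4*(-4)*6)*1 = (-8 - 96)*1 = -104*1 = -104)
(W(10) + O(-4, 2))² = (-104 + 0)² = (-104)² = 10816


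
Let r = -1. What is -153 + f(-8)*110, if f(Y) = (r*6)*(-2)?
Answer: 1167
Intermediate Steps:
f(Y) = 12 (f(Y) = -1*6*(-2) = -6*(-2) = 12)
-153 + f(-8)*110 = -153 + 12*110 = -153 + 1320 = 1167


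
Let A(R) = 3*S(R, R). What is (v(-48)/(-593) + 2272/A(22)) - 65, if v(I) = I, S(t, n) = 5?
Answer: 769841/8895 ≈ 86.548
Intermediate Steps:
A(R) = 15 (A(R) = 3*5 = 15)
(v(-48)/(-593) + 2272/A(22)) - 65 = (-48/(-593) + 2272/15) - 65 = (-48*(-1/593) + 2272*(1/15)) - 65 = (48/593 + 2272/15) - 65 = 1348016/8895 - 65 = 769841/8895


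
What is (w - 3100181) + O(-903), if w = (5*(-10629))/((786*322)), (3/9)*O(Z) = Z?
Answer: -261772229675/84364 ≈ -3.1029e+6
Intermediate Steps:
O(Z) = 3*Z
w = -17715/84364 (w = -53145/253092 = -53145*1/253092 = -17715/84364 ≈ -0.20998)
(w - 3100181) + O(-903) = (-17715/84364 - 3100181) + 3*(-903) = -261543687599/84364 - 2709 = -261772229675/84364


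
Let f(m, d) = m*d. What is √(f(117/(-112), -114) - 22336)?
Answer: I*√17418058/28 ≈ 149.05*I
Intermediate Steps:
f(m, d) = d*m
√(f(117/(-112), -114) - 22336) = √(-13338/(-112) - 22336) = √(-13338*(-1)/112 - 22336) = √(-114*(-117/112) - 22336) = √(6669/56 - 22336) = √(-1244147/56) = I*√17418058/28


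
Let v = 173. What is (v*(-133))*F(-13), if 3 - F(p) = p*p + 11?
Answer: 4072593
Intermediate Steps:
F(p) = -8 - p**2 (F(p) = 3 - (p*p + 11) = 3 - (p**2 + 11) = 3 - (11 + p**2) = 3 + (-11 - p**2) = -8 - p**2)
(v*(-133))*F(-13) = (173*(-133))*(-8 - 1*(-13)**2) = -23009*(-8 - 1*169) = -23009*(-8 - 169) = -23009*(-177) = 4072593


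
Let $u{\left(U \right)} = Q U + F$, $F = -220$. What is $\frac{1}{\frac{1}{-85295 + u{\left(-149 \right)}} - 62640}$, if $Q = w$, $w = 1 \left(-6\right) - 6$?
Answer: $- \frac{83727}{5244659281} \approx -1.5964 \cdot 10^{-5}$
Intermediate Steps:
$w = -12$ ($w = -6 - 6 = -12$)
$Q = -12$
$u{\left(U \right)} = -220 - 12 U$ ($u{\left(U \right)} = - 12 U - 220 = -220 - 12 U$)
$\frac{1}{\frac{1}{-85295 + u{\left(-149 \right)}} - 62640} = \frac{1}{\frac{1}{-85295 - -1568} - 62640} = \frac{1}{\frac{1}{-85295 + \left(-220 + 1788\right)} - 62640} = \frac{1}{\frac{1}{-85295 + 1568} - 62640} = \frac{1}{\frac{1}{-83727} - 62640} = \frac{1}{- \frac{1}{83727} - 62640} = \frac{1}{- \frac{5244659281}{83727}} = - \frac{83727}{5244659281}$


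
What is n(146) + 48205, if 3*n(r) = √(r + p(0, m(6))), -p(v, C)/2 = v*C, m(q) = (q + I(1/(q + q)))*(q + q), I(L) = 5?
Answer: 48205 + √146/3 ≈ 48209.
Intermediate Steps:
m(q) = 2*q*(5 + q) (m(q) = (q + 5)*(q + q) = (5 + q)*(2*q) = 2*q*(5 + q))
p(v, C) = -2*C*v (p(v, C) = -2*v*C = -2*C*v)
n(r) = √r/3 (n(r) = √(r - 2*2*6*(5 + 6)*0)/3 = √(r - 2*2*6*11*0)/3 = √(r - 2*132*0)/3 = √(r + 0)/3 = √r/3)
n(146) + 48205 = √146/3 + 48205 = 48205 + √146/3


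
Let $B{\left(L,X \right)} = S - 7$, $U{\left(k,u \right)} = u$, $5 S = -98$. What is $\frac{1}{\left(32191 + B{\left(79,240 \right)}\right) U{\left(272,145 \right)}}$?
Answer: $\frac{1}{4663838} \approx 2.1442 \cdot 10^{-7}$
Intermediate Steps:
$S = - \frac{98}{5}$ ($S = \frac{1}{5} \left(-98\right) = - \frac{98}{5} \approx -19.6$)
$B{\left(L,X \right)} = - \frac{133}{5}$ ($B{\left(L,X \right)} = - \frac{98}{5} - 7 = - \frac{133}{5}$)
$\frac{1}{\left(32191 + B{\left(79,240 \right)}\right) U{\left(272,145 \right)}} = \frac{1}{\left(32191 - \frac{133}{5}\right) 145} = \frac{1}{\frac{160822}{5}} \cdot \frac{1}{145} = \frac{5}{160822} \cdot \frac{1}{145} = \frac{1}{4663838}$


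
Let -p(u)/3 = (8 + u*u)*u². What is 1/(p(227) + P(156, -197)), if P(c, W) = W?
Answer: -1/7966950416 ≈ -1.2552e-10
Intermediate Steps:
p(u) = -3*u²*(8 + u²) (p(u) = -3*(8 + u*u)*u² = -3*(8 + u²)*u² = -3*u²*(8 + u²))
1/(p(227) + P(156, -197)) = 1/(3*227²*(-8 - 1*227²) - 197) = 1/(3*51529*(-8 - 1*51529) - 197) = 1/(3*51529*(-8 - 51529) - 197) = 1/(3*51529*(-51537) - 197) = 1/(-7966950219 - 197) = 1/(-7966950416) = -1/7966950416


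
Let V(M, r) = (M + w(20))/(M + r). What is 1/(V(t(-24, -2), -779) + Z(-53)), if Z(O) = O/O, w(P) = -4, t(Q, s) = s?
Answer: 781/787 ≈ 0.99238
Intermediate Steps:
Z(O) = 1
V(M, r) = (-4 + M)/(M + r) (V(M, r) = (M - 4)/(M + r) = (-4 + M)/(M + r))
1/(V(t(-24, -2), -779) + Z(-53)) = 1/((-4 - 2)/(-2 - 779) + 1) = 1/(-6/(-781) + 1) = 1/(-1/781*(-6) + 1) = 1/(6/781 + 1) = 1/(787/781) = 781/787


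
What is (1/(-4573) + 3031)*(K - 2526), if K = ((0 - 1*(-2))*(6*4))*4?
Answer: -32351018508/4573 ≈ -7.0744e+6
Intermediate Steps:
K = 192 (K = ((0 + 2)*24)*4 = (2*24)*4 = 48*4 = 192)
(1/(-4573) + 3031)*(K - 2526) = (1/(-4573) + 3031)*(192 - 2526) = (-1/4573 + 3031)*(-2334) = (13860762/4573)*(-2334) = -32351018508/4573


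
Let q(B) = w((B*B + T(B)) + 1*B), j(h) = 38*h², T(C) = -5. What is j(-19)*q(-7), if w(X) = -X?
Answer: -507566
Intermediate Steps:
q(B) = 5 - B - B² (q(B) = -((B*B - 5) + 1*B) = -((B² - 5) + B) = -((-5 + B²) + B) = -(-5 + B + B²) = 5 - B - B²)
j(-19)*q(-7) = (38*(-19)²)*(5 - 1*(-7) - 1*(-7)²) = (38*361)*(5 + 7 - 1*49) = 13718*(5 + 7 - 49) = 13718*(-37) = -507566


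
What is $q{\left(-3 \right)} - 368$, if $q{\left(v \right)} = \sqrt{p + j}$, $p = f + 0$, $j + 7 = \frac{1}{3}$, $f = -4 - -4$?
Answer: $-368 + \frac{2 i \sqrt{15}}{3} \approx -368.0 + 2.582 i$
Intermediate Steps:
$f = 0$ ($f = -4 + 4 = 0$)
$j = - \frac{20}{3}$ ($j = -7 + \frac{1}{3} = - \frac{20}{3} \approx -6.6667$)
$p = 0$ ($p = 0 + 0 = 0$)
$q{\left(v \right)} = \frac{2 i \sqrt{15}}{3}$ ($q{\left(v \right)} = \sqrt{0 - \frac{20}{3}} = \sqrt{- \frac{20}{3}} = \frac{2 i \sqrt{15}}{3}$)
$q{\left(-3 \right)} - 368 = \frac{2 i \sqrt{15}}{3} - 368 = -368 + \frac{2 i \sqrt{15}}{3}$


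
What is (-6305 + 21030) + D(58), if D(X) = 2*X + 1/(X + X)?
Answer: 1721557/116 ≈ 14841.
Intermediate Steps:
D(X) = 1/(2*X) + 2*X (D(X) = 2*X + 1/(2*X) = 1/(2*X) + 2*X)
(-6305 + 21030) + D(58) = (-6305 + 21030) + ((½)/58 + 2*58) = 14725 + ((½)*(1/58) + 116) = 14725 + (1/116 + 116) = 14725 + 13457/116 = 1721557/116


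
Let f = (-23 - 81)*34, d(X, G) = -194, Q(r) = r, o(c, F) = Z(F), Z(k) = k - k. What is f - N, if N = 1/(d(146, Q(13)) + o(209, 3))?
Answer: -685983/194 ≈ -3536.0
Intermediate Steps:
Z(k) = 0
o(c, F) = 0
N = -1/194 (N = 1/(-194 + 0) = 1/(-194) = -1/194 ≈ -0.0051546)
f = -3536 (f = -104*34 = -3536)
f - N = -3536 - 1*(-1/194) = -3536 + 1/194 = -685983/194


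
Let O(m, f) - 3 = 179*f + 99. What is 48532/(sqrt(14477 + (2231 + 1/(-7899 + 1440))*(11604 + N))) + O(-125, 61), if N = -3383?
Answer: 11021 + 48532*sqrt(765768364119129)/118558347131 ≈ 11032.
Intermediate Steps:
O(m, f) = 102 + 179*f (O(m, f) = 3 + (179*f + 99) = 3 + (99 + 179*f) = 102 + 179*f)
48532/(sqrt(14477 + (2231 + 1/(-7899 + 1440))*(11604 + N))) + O(-125, 61) = 48532/(sqrt(14477 + (2231 + 1/(-7899 + 1440))*(11604 - 3383))) + (102 + 179*61) = 48532/(sqrt(14477 + (2231 + 1/(-6459))*8221)) + (102 + 10919) = 48532/(sqrt(14477 + (2231 - 1/6459)*8221)) + 11021 = 48532/(sqrt(14477 + (14410028/6459)*8221)) + 11021 = 48532/(sqrt(14477 + 118464840188/6459)) + 11021 = 48532/(sqrt(118558347131/6459)) + 11021 = 48532/((sqrt(765768364119129)/6459)) + 11021 = 48532*(sqrt(765768364119129)/118558347131) + 11021 = 48532*sqrt(765768364119129)/118558347131 + 11021 = 11021 + 48532*sqrt(765768364119129)/118558347131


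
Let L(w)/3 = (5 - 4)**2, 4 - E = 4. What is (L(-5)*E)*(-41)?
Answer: 0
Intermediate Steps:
E = 0 (E = 4 - 1*4 = 4 - 4 = 0)
L(w) = 3 (L(w) = 3*(5 - 4)**2 = 3*1**2 = 3*1 = 3)
(L(-5)*E)*(-41) = (3*0)*(-41) = 0*(-41) = 0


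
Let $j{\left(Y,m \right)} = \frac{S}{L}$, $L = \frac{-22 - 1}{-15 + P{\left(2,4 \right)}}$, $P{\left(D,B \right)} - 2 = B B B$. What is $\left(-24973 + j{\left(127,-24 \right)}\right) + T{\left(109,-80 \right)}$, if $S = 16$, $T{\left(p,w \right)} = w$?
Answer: $- \frac{577035}{23} \approx -25088.0$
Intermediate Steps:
$P{\left(D,B \right)} = 2 + B^{3}$ ($P{\left(D,B \right)} = 2 + B B B = 2 + B^{2} B = 2 + B^{3}$)
$L = - \frac{23}{51}$ ($L = \frac{-22 - 1}{-15 + \left(2 + 4^{3}\right)} = - \frac{23}{-15 + \left(2 + 64\right)} = - \frac{23}{-15 + 66} = - \frac{23}{51} \approx -0.45098$)
$j{\left(Y,m \right)} = - \frac{816}{23}$ ($j{\left(Y,m \right)} = \frac{16}{- \frac{23}{51}} = 16 \left(- \frac{51}{23}\right) = - \frac{816}{23}$)
$\left(-24973 + j{\left(127,-24 \right)}\right) + T{\left(109,-80 \right)} = \left(-24973 - \frac{816}{23}\right) - 80 = - \frac{575195}{23} - 80 = - \frac{577035}{23}$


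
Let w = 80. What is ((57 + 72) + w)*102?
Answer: 21318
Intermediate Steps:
((57 + 72) + w)*102 = ((57 + 72) + 80)*102 = (129 + 80)*102 = 209*102 = 21318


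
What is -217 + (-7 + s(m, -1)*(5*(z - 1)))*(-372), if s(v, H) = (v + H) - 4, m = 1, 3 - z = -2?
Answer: 32147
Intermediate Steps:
z = 5 (z = 3 - 1*(-2) = 3 + 2 = 5)
s(v, H) = -4 + H + v (s(v, H) = (H + v) - 4 = -4 + H + v)
-217 + (-7 + s(m, -1)*(5*(z - 1)))*(-372) = -217 + (-7 + (-4 - 1 + 1)*(5*(5 - 1)))*(-372) = -217 + (-7 - 20*4)*(-372) = -217 + (-7 - 4*20)*(-372) = -217 + (-7 - 80)*(-372) = -217 - 87*(-372) = -217 + 32364 = 32147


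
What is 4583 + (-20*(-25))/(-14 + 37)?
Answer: 105909/23 ≈ 4604.7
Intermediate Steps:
4583 + (-20*(-25))/(-14 + 37) = 4583 + 500/23 = 105909/23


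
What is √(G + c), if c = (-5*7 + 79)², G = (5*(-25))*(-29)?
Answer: √5561 ≈ 74.572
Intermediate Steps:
G = 3625 (G = -125*(-29) = 3625)
c = 1936 (c = (-35 + 79)² = 44² = 1936)
√(G + c) = √(3625 + 1936) = √5561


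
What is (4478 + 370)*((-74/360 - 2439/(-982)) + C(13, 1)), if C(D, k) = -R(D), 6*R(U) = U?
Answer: 3980612/7365 ≈ 540.48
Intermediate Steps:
R(U) = U/6
C(D, k) = -D/6
(4478 + 370)*((-74/360 - 2439/(-982)) + C(13, 1)) = (4478 + 370)*((-74/360 - 2439/(-982)) - 1/6*13) = 4848*((-74*1/360 - 2439*(-1/982)) - 13/6) = 4848*((-37/180 + 2439/982) - 13/6) = 4848*(201343/88380 - 13/6) = 4848*(9853/88380) = 3980612/7365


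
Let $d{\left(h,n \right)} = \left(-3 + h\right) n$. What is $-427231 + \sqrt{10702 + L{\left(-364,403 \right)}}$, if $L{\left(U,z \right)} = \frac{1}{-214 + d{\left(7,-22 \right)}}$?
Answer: $-427231 + \frac{\sqrt{976064906}}{302} \approx -4.2713 \cdot 10^{5}$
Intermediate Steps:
$d{\left(h,n \right)} = n \left(-3 + h\right)$
$L{\left(U,z \right)} = - \frac{1}{302}$ ($L{\left(U,z \right)} = \frac{1}{-214 - 22 \left(-3 + 7\right)} = \frac{1}{-214 - 88} = \frac{1}{-302} = - \frac{1}{302}$)
$-427231 + \sqrt{10702 + L{\left(-364,403 \right)}} = -427231 + \sqrt{10702 - \frac{1}{302}} = -427231 + \sqrt{\frac{3232003}{302}} = -427231 + \frac{\sqrt{976064906}}{302}$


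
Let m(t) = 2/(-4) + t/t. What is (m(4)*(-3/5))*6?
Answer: -9/5 ≈ -1.8000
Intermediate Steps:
m(t) = 1/2 (m(t) = 2*(-1/4) + 1 = -1/2 + 1 = 1/2)
(m(4)*(-3/5))*6 = ((-3/5)/2)*6 = (((1/5)*(-3))/2)*6 = ((1/2)*(-3/5))*6 = -3/10*6 = -9/5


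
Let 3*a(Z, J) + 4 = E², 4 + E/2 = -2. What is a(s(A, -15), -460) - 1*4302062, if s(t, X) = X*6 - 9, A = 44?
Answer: -12906046/3 ≈ -4.3020e+6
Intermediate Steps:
E = -12 (E = -8 + 2*(-2) = -8 - 4 = -12)
s(t, X) = -9 + 6*X (s(t, X) = 6*X - 9 = -9 + 6*X)
a(Z, J) = 140/3 (a(Z, J) = -4/3 + (⅓)*(-12)² = -4/3 + (⅓)*144 = -4/3 + 48 = 140/3)
a(s(A, -15), -460) - 1*4302062 = 140/3 - 1*4302062 = 140/3 - 4302062 = -12906046/3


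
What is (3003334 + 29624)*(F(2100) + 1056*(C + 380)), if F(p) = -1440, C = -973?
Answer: -1903630022784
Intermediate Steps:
(3003334 + 29624)*(F(2100) + 1056*(C + 380)) = (3003334 + 29624)*(-1440 + 1056*(-973 + 380)) = 3032958*(-1440 + 1056*(-593)) = 3032958*(-1440 - 626208) = 3032958*(-627648) = -1903630022784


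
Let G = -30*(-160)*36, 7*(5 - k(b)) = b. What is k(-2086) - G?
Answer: -172497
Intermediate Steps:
k(b) = 5 - b/7
G = 172800 (G = 4800*36 = 172800)
k(-2086) - G = (5 - 1/7*(-2086)) - 1*172800 = (5 + 298) - 172800 = 303 - 172800 = -172497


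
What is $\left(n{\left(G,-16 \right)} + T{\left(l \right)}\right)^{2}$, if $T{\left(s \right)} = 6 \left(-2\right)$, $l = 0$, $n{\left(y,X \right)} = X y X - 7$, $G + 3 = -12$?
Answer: $14891881$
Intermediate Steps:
$G = -15$ ($G = -3 - 12 = -15$)
$n{\left(y,X \right)} = -7 + y X^{2}$ ($n{\left(y,X \right)} = y X^{2} - 7 = -7 + y X^{2}$)
$T{\left(s \right)} = -12$
$\left(n{\left(G,-16 \right)} + T{\left(l \right)}\right)^{2} = \left(\left(-7 - 15 \left(-16\right)^{2}\right) - 12\right)^{2} = \left(\left(-7 - 3840\right) - 12\right)^{2} = \left(-3847 - 12\right)^{2} = \left(-3859\right)^{2} = 14891881$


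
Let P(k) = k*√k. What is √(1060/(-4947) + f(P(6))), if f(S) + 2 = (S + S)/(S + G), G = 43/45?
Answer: √(-2330145834 - 1415831400*√6)/(4947*√(43 + 270*√6)) ≈ 0.57997*I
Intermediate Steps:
P(k) = k^(3/2)
G = 43/45 (G = 43*(1/45) = 43/45 ≈ 0.95556)
f(S) = -2 + 2*S/(43/45 + S) (f(S) = -2 + (S + S)/(S + 43/45) = -2 + (2*S)/(43/45 + S) = -2 + 2*S/(43/45 + S))
√(1060/(-4947) + f(P(6))) = √(1060/(-4947) - 86/(43 + 45*6^(3/2))) = √(1060*(-1/4947) - 86/(43 + 45*(6*√6))) = √(-1060/4947 - 86/(43 + 270*√6))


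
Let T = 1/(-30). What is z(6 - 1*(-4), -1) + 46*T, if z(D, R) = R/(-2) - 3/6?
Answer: -23/15 ≈ -1.5333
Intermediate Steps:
T = -1/30 ≈ -0.033333
z(D, R) = -½ - R/2 (z(D, R) = R*(-½) - 3*⅙ = -R/2 - ½ = -½ - R/2)
z(6 - 1*(-4), -1) + 46*T = (-½ - ½*(-1)) + 46*(-1/30) = (-½ + ½) - 23/15 = 0 - 23/15 = -23/15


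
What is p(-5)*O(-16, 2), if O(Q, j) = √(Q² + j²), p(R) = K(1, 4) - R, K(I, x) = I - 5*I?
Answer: 2*√65 ≈ 16.125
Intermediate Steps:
K(I, x) = -4*I
p(R) = -4 - R (p(R) = -4*1 - R = -4 - R)
p(-5)*O(-16, 2) = (-4 - 1*(-5))*√((-16)² + 2²) = (-4 + 5)*√(256 + 4) = 1*√260 = 1*(2*√65) = 2*√65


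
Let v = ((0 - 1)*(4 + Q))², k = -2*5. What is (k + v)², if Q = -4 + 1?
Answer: 81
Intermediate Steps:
Q = -3
k = -10
v = 1 (v = ((0 - 1)*(4 - 3))² = (-1*1)² = (-1)² = 1)
(k + v)² = (-10 + 1)² = (-9)² = 81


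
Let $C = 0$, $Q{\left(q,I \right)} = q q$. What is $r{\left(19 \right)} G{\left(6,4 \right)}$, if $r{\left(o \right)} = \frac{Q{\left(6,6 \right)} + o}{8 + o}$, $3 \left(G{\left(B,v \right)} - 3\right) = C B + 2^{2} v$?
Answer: $\frac{1375}{81} \approx 16.975$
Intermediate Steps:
$Q{\left(q,I \right)} = q^{2}$
$G{\left(B,v \right)} = 3 + \frac{4 v}{3}$ ($G{\left(B,v \right)} = 3 + \frac{0 B + 2^{2} v}{3} = 3 + \frac{0 + 4 v}{3} = 3 + \frac{4 v}{3}$)
$r{\left(o \right)} = \frac{36 + o}{8 + o}$ ($r{\left(o \right)} = \frac{6^{2} + o}{8 + o} = \frac{36 + o}{8 + o}$)
$r{\left(19 \right)} G{\left(6,4 \right)} = \frac{36 + 19}{8 + 19} \left(3 + \frac{4}{3} \cdot 4\right) = \frac{1}{27} \cdot 55 \left(3 + \frac{16}{3}\right) = \frac{1}{27} \cdot 55 \cdot \frac{25}{3} = \frac{55}{27} \cdot \frac{25}{3} = \frac{1375}{81}$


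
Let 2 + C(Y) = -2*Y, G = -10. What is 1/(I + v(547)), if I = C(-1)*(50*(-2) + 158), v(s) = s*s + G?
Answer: 1/299199 ≈ 3.3423e-6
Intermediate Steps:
C(Y) = -2 - 2*Y
v(s) = -10 + s² (v(s) = s*s - 10 = s² - 10 = -10 + s²)
I = 0 (I = (-2 - 2*(-1))*(50*(-2) + 158) = (-2 + 2)*(-100 + 158) = 0*58 = 0)
1/(I + v(547)) = 1/(0 + (-10 + 547²)) = 1/(0 + (-10 + 299209)) = 1/(0 + 299199) = 1/299199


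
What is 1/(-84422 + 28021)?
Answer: -1/56401 ≈ -1.7730e-5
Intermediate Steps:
1/(-84422 + 28021) = 1/(-56401) = -1/56401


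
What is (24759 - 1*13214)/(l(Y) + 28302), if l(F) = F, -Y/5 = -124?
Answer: 11545/28922 ≈ 0.39918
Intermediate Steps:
Y = 620 (Y = -5*(-124) = 620)
(24759 - 1*13214)/(l(Y) + 28302) = (24759 - 1*13214)/(620 + 28302) = (24759 - 13214)/28922 = 11545*(1/28922) = 11545/28922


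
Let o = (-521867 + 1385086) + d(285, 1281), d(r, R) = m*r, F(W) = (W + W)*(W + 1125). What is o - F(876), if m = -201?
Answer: -2699818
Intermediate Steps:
F(W) = 2*W*(1125 + W) (F(W) = (2*W)*(1125 + W) = 2*W*(1125 + W))
d(r, R) = -201*r
o = 805934 (o = (-521867 + 1385086) - 201*285 = 863219 - 57285 = 805934)
o - F(876) = 805934 - 2*876*(1125 + 876) = 805934 - 2*876*2001 = 805934 - 1*3505752 = 805934 - 3505752 = -2699818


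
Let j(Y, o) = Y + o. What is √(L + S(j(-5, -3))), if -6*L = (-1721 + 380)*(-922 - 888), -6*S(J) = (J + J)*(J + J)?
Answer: I*√3641199/3 ≈ 636.06*I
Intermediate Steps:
S(J) = -2*J²/3 (S(J) = -(J + J)*(J + J)/6 = -2*J*2*J/6 = -2*J²/3)
L = -404535 (L = -(-1721 + 380)*(-922 - 888)/6 = -(-447)*(-1810)/2 = -⅙*2427210 = -404535)
√(L + S(j(-5, -3))) = √(-404535 - 2*(-5 - 3)²/3) = √(-404535 - ⅔*(-8)²) = √(-404535 - ⅔*64) = √(-404535 - 128/3) = √(-1213733/3) = I*√3641199/3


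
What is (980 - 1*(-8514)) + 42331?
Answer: 51825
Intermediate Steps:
(980 - 1*(-8514)) + 42331 = (980 + 8514) + 42331 = 9494 + 42331 = 51825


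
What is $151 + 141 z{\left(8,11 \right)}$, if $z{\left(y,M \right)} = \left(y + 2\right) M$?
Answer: $15661$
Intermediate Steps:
$z{\left(y,M \right)} = M \left(2 + y\right)$ ($z{\left(y,M \right)} = \left(2 + y\right) M = M \left(2 + y\right)$)
$151 + 141 z{\left(8,11 \right)} = 151 + 141 \cdot 11 \left(2 + 8\right) = 151 + 141 \cdot 11 \cdot 10 = 151 + 141 \cdot 110 = 151 + 15510 = 15661$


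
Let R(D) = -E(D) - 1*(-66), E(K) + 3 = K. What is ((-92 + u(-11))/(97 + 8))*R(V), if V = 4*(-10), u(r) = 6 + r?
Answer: -10573/105 ≈ -100.70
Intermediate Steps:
E(K) = -3 + K
V = -40
R(D) = 69 - D (R(D) = -(-3 + D) - 1*(-66) = (3 - D) + 66 = 69 - D)
((-92 + u(-11))/(97 + 8))*R(V) = ((-92 + (6 - 11))/(97 + 8))*(69 - 1*(-40)) = ((-92 - 5)/105)*(69 + 40) = -97*1/105*109 = -97/105*109 = -10573/105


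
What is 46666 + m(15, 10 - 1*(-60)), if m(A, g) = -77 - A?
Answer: 46574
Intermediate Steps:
46666 + m(15, 10 - 1*(-60)) = 46666 + (-77 - 1*15) = 46666 + (-77 - 15) = 46666 - 92 = 46574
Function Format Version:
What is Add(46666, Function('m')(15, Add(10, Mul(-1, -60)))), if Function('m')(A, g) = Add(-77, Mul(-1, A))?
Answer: 46574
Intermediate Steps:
Add(46666, Function('m')(15, Add(10, Mul(-1, -60)))) = Add(46666, Add(-77, Mul(-1, 15))) = Add(46666, Add(-77, -15)) = Add(46666, -92) = 46574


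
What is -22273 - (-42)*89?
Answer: -18535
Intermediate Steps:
-22273 - (-42)*89 = -22273 - 1*(-3738) = -22273 + 3738 = -18535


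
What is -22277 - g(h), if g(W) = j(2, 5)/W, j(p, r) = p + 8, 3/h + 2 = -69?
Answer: -66121/3 ≈ -22040.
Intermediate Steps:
h = -3/71 (h = 3/(-2 - 69) = 3/(-71) = 3*(-1/71) = -3/71 ≈ -0.042253)
j(p, r) = 8 + p
g(W) = 10/W (g(W) = (8 + 2)/W = 10/W)
-22277 - g(h) = -22277 - 10/(-3/71) = -22277 - 10*(-71)/3 = -22277 - 1*(-710/3) = -22277 + 710/3 = -66121/3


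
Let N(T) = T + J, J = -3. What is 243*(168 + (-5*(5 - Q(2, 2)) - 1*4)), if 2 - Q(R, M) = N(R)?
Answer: 37422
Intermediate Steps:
N(T) = -3 + T (N(T) = T - 3 = -3 + T)
Q(R, M) = 5 - R (Q(R, M) = 2 - (-3 + R) = 2 + (3 - R) = 5 - R)
243*(168 + (-5*(5 - Q(2, 2)) - 1*4)) = 243*(168 + (-5*(5 - (5 - 1*2)) - 1*4)) = 243*(168 + (-5*(5 - (5 - 2)) - 4)) = 243*(168 + (-5*(5 - 1*3) - 4)) = 243*(168 + (-5*(5 - 3) - 4)) = 243*(168 + (-5*2 - 4)) = 243*(168 + (-10 - 4)) = 243*(168 - 14) = 243*154 = 37422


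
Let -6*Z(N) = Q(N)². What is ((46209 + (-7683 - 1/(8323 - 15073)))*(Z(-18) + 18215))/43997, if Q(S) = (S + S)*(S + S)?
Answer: -68060677172221/296979750 ≈ -2.2918e+5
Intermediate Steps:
Q(S) = 4*S² (Q(S) = (2*S)*(2*S) = 4*S²)
Z(N) = -8*N⁴/3 (Z(N) = -16*N⁴/6 = -8*N⁴/3)
((46209 + (-7683 - 1/(8323 - 15073)))*(Z(-18) + 18215))/43997 = ((46209 + (-7683 - 1/(8323 - 15073)))*(-8/3*(-18)⁴ + 18215))/43997 = ((46209 + (-7683 - 1/(-6750)))*(-8/3*104976 + 18215))*(1/43997) = ((46209 + (-7683 - 1*(-1/6750)))*(-279936 + 18215))*(1/43997) = ((46209 + (-7683 + 1/6750))*(-261721))*(1/43997) = ((46209 - 51860249/6750)*(-261721))*(1/43997) = ((260050501/6750)*(-261721))*(1/43997) = -68060677172221/6750*1/43997 = -68060677172221/296979750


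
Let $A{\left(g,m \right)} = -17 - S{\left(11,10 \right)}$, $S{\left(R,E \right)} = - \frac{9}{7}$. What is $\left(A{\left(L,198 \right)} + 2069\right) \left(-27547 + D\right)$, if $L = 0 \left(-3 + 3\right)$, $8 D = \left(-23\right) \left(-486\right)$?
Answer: $- \frac{1503401427}{28} \approx -5.3693 \cdot 10^{7}$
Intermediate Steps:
$S{\left(R,E \right)} = - \frac{9}{7}$ ($S{\left(R,E \right)} = \left(-9\right) \frac{1}{7} = - \frac{9}{7}$)
$D = \frac{5589}{4}$ ($D = \frac{\left(-23\right) \left(-486\right)}{8} = \frac{1}{8} \cdot 11178 = \frac{5589}{4} \approx 1397.3$)
$L = 0$ ($L = 0 \cdot 0 = 0$)
$A{\left(g,m \right)} = - \frac{110}{7}$ ($A{\left(g,m \right)} = -17 - - \frac{9}{7} = -17 + \frac{9}{7} = - \frac{110}{7}$)
$\left(A{\left(L,198 \right)} + 2069\right) \left(-27547 + D\right) = \left(- \frac{110}{7} + 2069\right) \left(-27547 + \frac{5589}{4}\right) = \frac{14373}{7} \left(- \frac{104599}{4}\right) = - \frac{1503401427}{28}$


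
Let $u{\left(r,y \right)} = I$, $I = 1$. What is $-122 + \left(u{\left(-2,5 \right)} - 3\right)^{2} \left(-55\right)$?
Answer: $-342$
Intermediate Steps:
$u{\left(r,y \right)} = 1$
$-122 + \left(u{\left(-2,5 \right)} - 3\right)^{2} \left(-55\right) = -122 + \left(1 - 3\right)^{2} \left(-55\right) = -122 + \left(-2\right)^{2} \left(-55\right) = -122 + 4 \left(-55\right) = -122 - 220 = -342$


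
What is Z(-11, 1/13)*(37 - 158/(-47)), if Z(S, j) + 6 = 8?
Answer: 3794/47 ≈ 80.723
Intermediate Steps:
Z(S, j) = 2 (Z(S, j) = -6 + 8 = 2)
Z(-11, 1/13)*(37 - 158/(-47)) = 2*(37 - 158/(-47)) = 2*(37 - 158*(-1/47)) = 2*(37 + 158/47) = 2*(1897/47) = 3794/47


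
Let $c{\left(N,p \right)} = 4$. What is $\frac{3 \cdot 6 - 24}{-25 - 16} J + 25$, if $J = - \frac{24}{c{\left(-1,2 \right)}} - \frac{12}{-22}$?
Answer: $\frac{10915}{451} \approx 24.202$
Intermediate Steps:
$J = - \frac{60}{11}$ ($J = - \frac{24}{4} - \frac{12}{-22} = \left(-24\right) \frac{1}{4} - - \frac{6}{11} = -6 + \frac{6}{11} = - \frac{60}{11} \approx -5.4545$)
$\frac{3 \cdot 6 - 24}{-25 - 16} J + 25 = \frac{3 \cdot 6 - 24}{-25 - 16} \left(- \frac{60}{11}\right) + 25 = \frac{18 - 24}{-41} \left(- \frac{60}{11}\right) + 25 = \left(-6\right) \left(- \frac{1}{41}\right) \left(- \frac{60}{11}\right) + 25 = \frac{6}{41} \left(- \frac{60}{11}\right) + 25 = - \frac{360}{451} + 25 = \frac{10915}{451}$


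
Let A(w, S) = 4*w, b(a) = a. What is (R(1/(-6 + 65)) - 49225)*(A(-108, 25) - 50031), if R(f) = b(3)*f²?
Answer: 8646947178786/3481 ≈ 2.4840e+9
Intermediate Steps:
R(f) = 3*f²
(R(1/(-6 + 65)) - 49225)*(A(-108, 25) - 50031) = (3*(1/(-6 + 65))² - 49225)*(4*(-108) - 50031) = (3*(1/59)² - 49225)*(-432 - 50031) = (3*(1/59)² - 49225)*(-50463) = (3*(1/3481) - 49225)*(-50463) = (3/3481 - 49225)*(-50463) = -171352222/3481*(-50463) = 8646947178786/3481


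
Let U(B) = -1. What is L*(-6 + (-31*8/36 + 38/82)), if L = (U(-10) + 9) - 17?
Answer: 4585/41 ≈ 111.83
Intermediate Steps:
L = -9 (L = (-1 + 9) - 17 = 8 - 17 = -9)
L*(-6 + (-31*8/36 + 38/82)) = -9*(-6 + (-31*8/36 + 38/82)) = -9*(-6 + (-248*1/36 + 38*(1/82))) = -9*(-6 + (-62/9 + 19/41)) = -9*(-6 - 2371/369) = -9*(-4585/369) = 4585/41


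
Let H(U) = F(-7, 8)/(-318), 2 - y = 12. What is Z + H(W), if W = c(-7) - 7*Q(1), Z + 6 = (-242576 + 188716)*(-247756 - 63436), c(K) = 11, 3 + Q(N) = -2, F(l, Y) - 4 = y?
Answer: 888322459043/53 ≈ 1.6761e+10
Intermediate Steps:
y = -10 (y = 2 - 1*12 = 2 - 12 = -10)
F(l, Y) = -6 (F(l, Y) = 4 - 10 = -6)
Q(N) = -5 (Q(N) = -3 - 2 = -5)
Z = 16760801114 (Z = -6 + (-242576 + 188716)*(-247756 - 63436) = -6 - 53860*(-311192) = -6 + 16760801120 = 16760801114)
W = 46 (W = 11 - 7*(-5) = 11 - 1*(-35) = 11 + 35 = 46)
H(U) = 1/53 (H(U) = -6/(-318) = -6*(-1/318) = 1/53)
Z + H(W) = 16760801114 + 1/53 = 888322459043/53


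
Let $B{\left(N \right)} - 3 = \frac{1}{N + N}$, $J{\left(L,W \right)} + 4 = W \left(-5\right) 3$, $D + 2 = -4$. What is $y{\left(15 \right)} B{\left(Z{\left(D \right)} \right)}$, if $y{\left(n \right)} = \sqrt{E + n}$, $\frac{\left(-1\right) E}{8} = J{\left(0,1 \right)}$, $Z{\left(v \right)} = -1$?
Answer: $\frac{5 \sqrt{167}}{2} \approx 32.307$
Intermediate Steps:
$D = -6$ ($D = -2 - 4 = -6$)
$J{\left(L,W \right)} = -4 - 15 W$ ($J{\left(L,W \right)} = -4 + W \left(-5\right) 3 = -4 + - 5 W 3 = -4 - 15 W$)
$E = 152$ ($E = - 8 \left(-4 - 15\right) = \left(-8\right) \left(-19\right) = 152$)
$B{\left(N \right)} = 3 + \frac{1}{2 N}$ ($B{\left(N \right)} = 3 + \frac{1}{N + N} = 3 + \frac{1}{2 N}$)
$y{\left(n \right)} = \sqrt{152 + n}$
$y{\left(15 \right)} B{\left(Z{\left(D \right)} \right)} = \sqrt{152 + 15} \left(3 + \frac{1}{2 \left(-1\right)}\right) = \sqrt{167} \left(3 + \frac{1}{2} \left(-1\right)\right) = \sqrt{167} \left(3 - \frac{1}{2}\right) = \sqrt{167} \cdot \frac{5}{2} = \frac{5 \sqrt{167}}{2}$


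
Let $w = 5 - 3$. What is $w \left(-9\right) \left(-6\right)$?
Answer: $108$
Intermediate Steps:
$w = 2$
$w \left(-9\right) \left(-6\right) = 2 \left(-9\right) \left(-6\right) = \left(-18\right) \left(-6\right) = 108$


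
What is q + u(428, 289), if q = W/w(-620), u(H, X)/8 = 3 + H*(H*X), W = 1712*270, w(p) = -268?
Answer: 28375820384/67 ≈ 4.2352e+8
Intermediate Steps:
W = 462240
u(H, X) = 24 + 8*X*H² (u(H, X) = 8*(3 + H*(H*X)) = 8*(3 + X*H²) = 24 + 8*X*H²)
q = -115560/67 (q = 462240/(-268) = 462240*(-1/268) = -115560/67 ≈ -1724.8)
q + u(428, 289) = -115560/67 + (24 + 8*289*428²) = -115560/67 + (24 + 8*289*183184) = -115560/67 + (24 + 423521408) = -115560/67 + 423521432 = 28375820384/67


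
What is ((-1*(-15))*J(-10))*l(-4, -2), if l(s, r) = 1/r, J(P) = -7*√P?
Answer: 105*I*√10/2 ≈ 166.02*I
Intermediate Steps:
((-1*(-15))*J(-10))*l(-4, -2) = ((-1*(-15))*(-7*I*√10))/(-2) = (15*(-7*I*√10))*(-½) = -105*I*√10*(-½) = 105*I*√10/2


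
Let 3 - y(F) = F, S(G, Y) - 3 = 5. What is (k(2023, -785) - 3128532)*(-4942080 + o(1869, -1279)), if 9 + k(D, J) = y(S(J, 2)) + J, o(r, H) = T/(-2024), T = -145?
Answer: 31301977542770525/2024 ≈ 1.5465e+13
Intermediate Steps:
o(r, H) = 145/2024 (o(r, H) = -145/(-2024) = -145*(-1/2024) = 145/2024)
S(G, Y) = 8 (S(G, Y) = 3 + 5 = 8)
y(F) = 3 - F
k(D, J) = -14 + J (k(D, J) = -9 + ((3 - 1*8) + J) = -9 + ((3 - 8) + J) = -9 + (-5 + J) = -14 + J)
(k(2023, -785) - 3128532)*(-4942080 + o(1869, -1279)) = ((-14 - 785) - 3128532)*(-4942080 + 145/2024) = (-799 - 3128532)*(-10002769775/2024) = -3129331*(-10002769775/2024) = 31301977542770525/2024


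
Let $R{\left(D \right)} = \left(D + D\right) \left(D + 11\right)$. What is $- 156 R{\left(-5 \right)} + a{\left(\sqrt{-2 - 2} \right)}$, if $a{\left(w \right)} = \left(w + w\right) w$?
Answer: $9352$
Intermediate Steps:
$R{\left(D \right)} = 2 D \left(11 + D\right)$
$a{\left(w \right)} = 2 w^{2}$ ($a{\left(w \right)} = 2 w w = 2 w^{2}$)
$- 156 R{\left(-5 \right)} + a{\left(\sqrt{-2 - 2} \right)} = - 156 \cdot 2 \left(-5\right) \left(11 - 5\right) + 2 \left(\sqrt{-2 - 2}\right)^{2} = - 156 \cdot 2 \left(-5\right) 6 + 2 \left(\sqrt{-4}\right)^{2} = \left(-156\right) \left(-60\right) + 2 \left(2 i\right)^{2} = 9360 + 2 \left(-4\right) = 9360 - 8 = 9352$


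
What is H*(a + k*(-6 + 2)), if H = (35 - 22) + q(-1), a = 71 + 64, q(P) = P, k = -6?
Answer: 1908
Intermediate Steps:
a = 135
H = 12 (H = (35 - 22) - 1 = 13 - 1 = 12)
H*(a + k*(-6 + 2)) = 12*(135 - 6*(-6 + 2)) = 12*(135 - 6*(-4)) = 12*(135 + 24) = 12*159 = 1908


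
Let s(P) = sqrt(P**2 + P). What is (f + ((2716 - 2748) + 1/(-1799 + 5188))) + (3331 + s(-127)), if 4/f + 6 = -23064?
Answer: 128964892142/39092115 + 3*sqrt(1778) ≈ 3425.5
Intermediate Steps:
s(P) = sqrt(P + P**2)
f = -2/11535 (f = 4/(-6 - 23064) = 4/(-23070) = 4*(-1/23070) = -2/11535 ≈ -0.00017339)
(f + ((2716 - 2748) + 1/(-1799 + 5188))) + (3331 + s(-127)) = (-2/11535 + ((2716 - 2748) + 1/(-1799 + 5188))) + (3331 + sqrt(-127*(1 - 127))) = (-2/11535 + (-32 + 1/3389)) + (3331 + sqrt(-127*(-126))) = (-2/11535 + (-32 + 1/3389)) + (3331 + sqrt(16002)) = (-2/11535 - 108447/3389) + (3331 + 3*sqrt(1778)) = -1250942923/39092115 + (3331 + 3*sqrt(1778)) = 128964892142/39092115 + 3*sqrt(1778)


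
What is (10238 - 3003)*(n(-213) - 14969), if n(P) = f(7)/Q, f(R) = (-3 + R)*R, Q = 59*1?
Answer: -6389539605/59 ≈ -1.0830e+8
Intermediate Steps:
Q = 59
f(R) = R*(-3 + R)
n(P) = 28/59 (n(P) = (7*(-3 + 7))/59 = (7*4)*(1/59) = 28*(1/59) = 28/59)
(10238 - 3003)*(n(-213) - 14969) = (10238 - 3003)*(28/59 - 14969) = 7235*(-883143/59) = -6389539605/59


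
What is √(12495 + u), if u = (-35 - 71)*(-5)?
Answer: 5*√521 ≈ 114.13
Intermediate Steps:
u = 530 (u = -106*(-5) = 530)
√(12495 + u) = √(12495 + 530) = √13025 = 5*√521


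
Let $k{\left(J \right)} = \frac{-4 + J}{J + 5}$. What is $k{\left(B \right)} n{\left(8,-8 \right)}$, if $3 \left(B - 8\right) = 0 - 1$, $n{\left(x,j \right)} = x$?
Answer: $\frac{44}{19} \approx 2.3158$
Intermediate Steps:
$B = \frac{23}{3}$ ($B = 8 + \frac{0 - 1}{3} = 8 + \frac{1}{3} \left(-1\right) = 8 - \frac{1}{3} = \frac{23}{3} \approx 7.6667$)
$k{\left(J \right)} = \frac{-4 + J}{5 + J}$
$k{\left(B \right)} n{\left(8,-8 \right)} = \frac{-4 + \frac{23}{3}}{5 + \frac{23}{3}} \cdot 8 = \frac{1}{\frac{38}{3}} \cdot \frac{11}{3} \cdot 8 = \frac{3}{38} \cdot \frac{11}{3} \cdot 8 = \frac{11}{38} \cdot 8 = \frac{44}{19}$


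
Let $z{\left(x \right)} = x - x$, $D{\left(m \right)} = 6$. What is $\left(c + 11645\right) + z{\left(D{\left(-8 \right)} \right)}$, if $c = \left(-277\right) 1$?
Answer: $11368$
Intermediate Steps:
$z{\left(x \right)} = 0$
$c = -277$
$\left(c + 11645\right) + z{\left(D{\left(-8 \right)} \right)} = \left(-277 + 11645\right) + 0 = 11368 + 0 = 11368$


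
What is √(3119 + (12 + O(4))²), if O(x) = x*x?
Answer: √3903 ≈ 62.474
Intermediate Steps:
O(x) = x²
√(3119 + (12 + O(4))²) = √(3119 + (12 + 4²)²) = √(3119 + (12 + 16)²) = √(3119 + 28²) = √(3119 + 784) = √3903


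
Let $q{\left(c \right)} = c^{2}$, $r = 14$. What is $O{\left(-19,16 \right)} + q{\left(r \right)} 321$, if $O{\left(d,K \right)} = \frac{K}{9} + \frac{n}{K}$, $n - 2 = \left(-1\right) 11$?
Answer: $\frac{9060079}{144} \approx 62917.0$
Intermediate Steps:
$n = -9$ ($n = 2 - 11 = -9$)
$O{\left(d,K \right)} = - \frac{9}{K} + \frac{K}{9}$ ($O{\left(d,K \right)} = \frac{K}{9} - \frac{9}{K} = - \frac{9}{K} + \frac{K}{9}$)
$O{\left(-19,16 \right)} + q{\left(r \right)} 321 = \left(- \frac{9}{16} + \frac{1}{9} \cdot 16\right) + 14^{2} \cdot 321 = \left(\left(-9\right) \frac{1}{16} + \frac{16}{9}\right) + 196 \cdot 321 = \left(- \frac{9}{16} + \frac{16}{9}\right) + 62916 = \frac{175}{144} + 62916 = \frac{9060079}{144}$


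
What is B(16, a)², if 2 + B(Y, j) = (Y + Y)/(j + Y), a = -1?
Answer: 4/225 ≈ 0.017778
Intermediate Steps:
B(Y, j) = -2 + 2*Y/(Y + j) (B(Y, j) = -2 + (Y + Y)/(j + Y) = -2 + (2*Y)/(Y + j) = -2 + 2*Y/(Y + j))
B(16, a)² = (-2*(-1)/(16 - 1))² = (-2*(-1)/15)² = (-2*(-1)*1/15)² = (2/15)² = 4/225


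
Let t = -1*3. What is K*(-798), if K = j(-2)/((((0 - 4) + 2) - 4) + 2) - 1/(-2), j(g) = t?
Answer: -1995/2 ≈ -997.50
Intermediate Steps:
t = -3
j(g) = -3
K = 5/4 (K = -3/((((0 - 4) + 2) - 4) + 2) - 1/(-2) = -3/(((-4 + 2) - 4) + 2) - 1*(-½) = -3/((-2 - 4) + 2) + ½ = -3/(-6 + 2) + ½ = -3/(-4) + ½ = -3*(-¼) + ½ = ¾ + ½ = 5/4 ≈ 1.2500)
K*(-798) = (5/4)*(-798) = -1995/2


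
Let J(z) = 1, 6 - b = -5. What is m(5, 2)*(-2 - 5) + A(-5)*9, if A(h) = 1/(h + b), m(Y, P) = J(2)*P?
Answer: -25/2 ≈ -12.500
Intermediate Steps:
b = 11 (b = 6 - 1*(-5) = 6 + 5 = 11)
m(Y, P) = P (m(Y, P) = 1*P = P)
A(h) = 1/(11 + h) (A(h) = 1/(h + 11) = 1/(11 + h))
m(5, 2)*(-2 - 5) + A(-5)*9 = 2*(-2 - 5) + 9/(11 - 5) = 2*(-7) + 9/6 = -14 + (1/6)*9 = -14 + 3/2 = -25/2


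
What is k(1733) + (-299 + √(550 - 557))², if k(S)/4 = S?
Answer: 96326 - 598*I*√7 ≈ 96326.0 - 1582.2*I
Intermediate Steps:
k(S) = 4*S
k(1733) + (-299 + √(550 - 557))² = 4*1733 + (-299 + √(550 - 557))² = 6932 + (-299 + √(-7))² = 6932 + (-299 + I*√7)²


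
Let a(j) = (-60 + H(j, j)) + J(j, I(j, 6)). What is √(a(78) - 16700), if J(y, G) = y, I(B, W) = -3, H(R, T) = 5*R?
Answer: 2*I*√4073 ≈ 127.64*I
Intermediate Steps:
a(j) = -60 + 6*j (a(j) = (-60 + 5*j) + j = -60 + 6*j)
√(a(78) - 16700) = √((-60 + 6*78) - 16700) = √((-60 + 468) - 16700) = √(408 - 16700) = √(-16292) = 2*I*√4073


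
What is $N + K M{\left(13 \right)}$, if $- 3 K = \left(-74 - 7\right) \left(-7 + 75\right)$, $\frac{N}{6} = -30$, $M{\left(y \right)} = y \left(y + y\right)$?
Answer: $620388$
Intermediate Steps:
$M{\left(y \right)} = 2 y^{2}$ ($M{\left(y \right)} = y 2 y = 2 y^{2}$)
$N = -180$ ($N = 6 \left(-30\right) = -180$)
$K = 1836$ ($K = - \frac{\left(-74 - 7\right) \left(-7 + 75\right)}{3} = - \frac{\left(-81\right) 68}{3} = \left(- \frac{1}{3}\right) \left(-5508\right) = 1836$)
$N + K M{\left(13 \right)} = -180 + 1836 \cdot 2 \cdot 13^{2} = -180 + 1836 \cdot 2 \cdot 169 = -180 + 1836 \cdot 338 = -180 + 620568 = 620388$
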